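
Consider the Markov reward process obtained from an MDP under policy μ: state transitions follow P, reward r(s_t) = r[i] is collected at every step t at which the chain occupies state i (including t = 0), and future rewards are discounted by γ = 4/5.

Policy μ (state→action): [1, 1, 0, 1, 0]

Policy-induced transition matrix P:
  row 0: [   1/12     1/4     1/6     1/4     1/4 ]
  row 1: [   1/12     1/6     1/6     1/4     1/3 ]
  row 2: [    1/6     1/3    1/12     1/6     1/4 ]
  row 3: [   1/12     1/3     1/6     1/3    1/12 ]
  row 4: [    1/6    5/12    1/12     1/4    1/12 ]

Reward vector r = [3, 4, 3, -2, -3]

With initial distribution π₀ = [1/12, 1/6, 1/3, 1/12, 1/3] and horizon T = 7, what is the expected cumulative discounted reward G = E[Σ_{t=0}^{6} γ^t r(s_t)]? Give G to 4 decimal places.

t=0: π = [0.0833, 0.1667, 0.3333, 0.0833, 0.3333], E[r] = 0.7500, γ^t·E[r] = 0.750000, running G = 0.750000
t=1: π = [0.1389, 0.3264, 0.1111, 0.2292, 0.1944], E[r] = 1.0139, γ^t·E[r] = 0.811111, running G = 1.561111
t=2: π = [0.1088, 0.2836, 0.1412, 0.2598, 0.2066], E[r] = 0.7448, γ^t·E[r] = 0.476667, running G = 2.037778
t=3: π = [0.1123, 0.2942, 0.1377, 0.2599, 0.1959], E[r] = 0.8194, γ^t·E[r] = 0.419556, running G = 2.457333
t=4: π = [0.1111, 0.2913, 0.1389, 0.2602, 0.1986], E[r] = 0.7990, γ^t·E[r] = 0.327274, running G = 2.784607
t=5: π = [0.1115, 0.2921, 0.1385, 0.2601, 0.1978], E[r] = 0.8046, γ^t·E[r] = 0.263663, running G = 3.048271
t=6: π = [0.1114, 0.2919, 0.1386, 0.2601, 0.1980], E[r] = 0.8031, γ^t·E[r] = 0.210525, running G = 3.258795

G = 3.2588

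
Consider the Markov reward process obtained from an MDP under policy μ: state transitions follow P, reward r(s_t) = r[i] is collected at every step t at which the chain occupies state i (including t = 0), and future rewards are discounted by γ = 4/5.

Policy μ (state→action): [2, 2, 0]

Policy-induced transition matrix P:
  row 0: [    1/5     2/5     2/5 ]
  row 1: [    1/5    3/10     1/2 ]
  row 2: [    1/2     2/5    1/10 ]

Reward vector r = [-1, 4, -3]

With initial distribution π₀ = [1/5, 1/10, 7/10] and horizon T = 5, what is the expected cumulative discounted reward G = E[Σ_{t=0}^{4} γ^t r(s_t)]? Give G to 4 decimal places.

G = -1.2837

t=0: π = [0.2000, 0.1000, 0.7000], E[r] = -1.9000, γ^t·E[r] = -1.900000, running G = -1.900000
t=1: π = [0.4100, 0.3900, 0.2000], E[r] = 0.5500, γ^t·E[r] = 0.440000, running G = -1.460000
t=2: π = [0.2600, 0.3610, 0.3790], E[r] = 0.0470, γ^t·E[r] = 0.030080, running G = -1.429920
t=3: π = [0.3137, 0.3639, 0.3224], E[r] = 0.1747, γ^t·E[r] = 0.089446, running G = -1.340474
t=4: π = [0.2967, 0.3636, 0.3397], E[r] = 0.1387, γ^t·E[r] = 0.056816, running G = -1.283658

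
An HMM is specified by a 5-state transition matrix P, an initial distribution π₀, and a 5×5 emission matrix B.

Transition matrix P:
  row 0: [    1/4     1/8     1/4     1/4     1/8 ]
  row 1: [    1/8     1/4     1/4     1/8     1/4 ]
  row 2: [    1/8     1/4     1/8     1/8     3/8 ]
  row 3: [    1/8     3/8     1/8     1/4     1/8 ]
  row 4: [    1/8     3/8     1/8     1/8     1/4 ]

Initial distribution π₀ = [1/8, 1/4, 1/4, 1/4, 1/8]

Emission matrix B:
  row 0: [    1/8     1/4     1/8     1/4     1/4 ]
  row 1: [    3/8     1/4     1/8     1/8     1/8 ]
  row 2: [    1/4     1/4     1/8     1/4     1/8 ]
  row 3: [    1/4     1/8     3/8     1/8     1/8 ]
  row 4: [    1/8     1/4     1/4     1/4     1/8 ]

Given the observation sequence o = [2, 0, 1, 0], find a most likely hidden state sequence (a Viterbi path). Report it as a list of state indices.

path = [3, 1, 4, 1]

t=0: δ = [1.562e-02, 3.125e-02, 3.125e-02, 9.375e-02, 3.125e-02]  (obs o_0=2)
t=1: δ = [1.465e-03, 1.318e-02, 2.930e-03, 5.859e-03, 1.465e-03]  ψ = [3, 3, 3, 3, 2]  (obs o_1=0)
t=2: δ = [4.120e-04, 8.240e-04, 8.240e-04, 2.060e-04, 8.240e-04]  ψ = [1, 1, 1, 1, 1]  (obs o_2=1)
t=3: δ = [1.287e-05, 1.159e-04, 5.150e-05, 2.575e-05, 3.862e-05]  ψ = [0, 4, 1, 0, 2]  (obs o_3=0)
backtrack: best end state = 1; path = [3, 1, 4, 1]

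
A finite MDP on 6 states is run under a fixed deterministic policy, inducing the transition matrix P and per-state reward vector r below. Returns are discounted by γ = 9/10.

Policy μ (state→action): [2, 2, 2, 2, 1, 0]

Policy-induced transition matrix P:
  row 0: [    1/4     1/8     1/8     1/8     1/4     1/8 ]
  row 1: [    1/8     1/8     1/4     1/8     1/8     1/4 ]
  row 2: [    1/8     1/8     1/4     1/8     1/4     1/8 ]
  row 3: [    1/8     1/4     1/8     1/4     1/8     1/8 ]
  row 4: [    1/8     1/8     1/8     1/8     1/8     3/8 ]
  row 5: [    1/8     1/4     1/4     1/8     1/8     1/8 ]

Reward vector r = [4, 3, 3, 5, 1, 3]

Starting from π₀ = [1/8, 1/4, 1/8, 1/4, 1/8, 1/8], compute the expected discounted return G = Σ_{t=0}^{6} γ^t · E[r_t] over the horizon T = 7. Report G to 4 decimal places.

t=0: π = [0.1250, 0.2500, 0.1250, 0.2500, 0.1250, 0.1250], E[r] = 3.3750, γ^t·E[r] = 3.375000, running G = 3.375000
t=1: π = [0.1406, 0.1719, 0.1875, 0.1563, 0.1563, 0.1875], E[r] = 3.1406, γ^t·E[r] = 2.826563, running G = 6.201563
t=2: π = [0.1426, 0.1680, 0.1934, 0.1445, 0.1660, 0.1855], E[r] = 3.0996, γ^t·E[r] = 2.510684, running G = 8.712246
t=3: π = [0.1428, 0.1663, 0.1934, 0.1431, 0.1670, 0.1875], E[r] = 3.0950, γ^t·E[r] = 2.256234, running G = 10.968480
t=4: π = [0.1429, 0.1663, 0.1934, 0.1429, 0.1670, 0.1875], E[r] = 3.0946, γ^t·E[r] = 2.030350, running G = 12.998830
t=5: π = [0.1429, 0.1663, 0.1934, 0.1429, 0.1670, 0.1875], E[r] = 3.0945, γ^t·E[r] = 1.827281, running G = 14.826111
t=6: π = [0.1429, 0.1663, 0.1934, 0.1429, 0.1670, 0.1875], E[r] = 3.0945, γ^t·E[r] = 1.644548, running G = 16.470659

G = 16.4707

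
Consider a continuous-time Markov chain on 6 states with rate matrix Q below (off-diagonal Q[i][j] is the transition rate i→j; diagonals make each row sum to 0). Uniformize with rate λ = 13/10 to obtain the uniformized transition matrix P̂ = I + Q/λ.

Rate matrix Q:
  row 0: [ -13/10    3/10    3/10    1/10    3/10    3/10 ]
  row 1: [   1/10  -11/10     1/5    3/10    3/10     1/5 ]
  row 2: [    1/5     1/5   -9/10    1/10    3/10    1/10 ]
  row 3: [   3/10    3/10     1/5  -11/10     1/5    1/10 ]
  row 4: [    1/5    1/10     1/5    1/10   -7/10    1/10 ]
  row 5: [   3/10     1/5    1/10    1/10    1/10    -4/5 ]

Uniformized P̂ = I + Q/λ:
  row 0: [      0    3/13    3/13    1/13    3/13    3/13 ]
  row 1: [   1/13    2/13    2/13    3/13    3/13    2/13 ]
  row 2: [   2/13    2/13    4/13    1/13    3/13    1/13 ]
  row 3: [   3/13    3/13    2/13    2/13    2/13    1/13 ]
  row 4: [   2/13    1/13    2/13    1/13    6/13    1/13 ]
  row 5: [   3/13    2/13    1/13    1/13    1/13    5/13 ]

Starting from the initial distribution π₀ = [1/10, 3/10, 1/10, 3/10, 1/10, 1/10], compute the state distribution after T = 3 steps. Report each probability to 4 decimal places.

t=0: π = [0.1000, 0.3000, 0.1000, 0.3000, 0.1000, 0.1000]
t=1: π = [0.1462, 0.1769, 0.1692, 0.1462, 0.2154, 0.1462]
t=2: π = [0.1402, 0.1598, 0.1799, 0.1154, 0.2467, 0.1580]
t=3: π = [0.1410, 0.1545, 0.1802, 0.1104, 0.2545, 0.1594]

π = [0.1410, 0.1545, 0.1802, 0.1104, 0.2545, 0.1594]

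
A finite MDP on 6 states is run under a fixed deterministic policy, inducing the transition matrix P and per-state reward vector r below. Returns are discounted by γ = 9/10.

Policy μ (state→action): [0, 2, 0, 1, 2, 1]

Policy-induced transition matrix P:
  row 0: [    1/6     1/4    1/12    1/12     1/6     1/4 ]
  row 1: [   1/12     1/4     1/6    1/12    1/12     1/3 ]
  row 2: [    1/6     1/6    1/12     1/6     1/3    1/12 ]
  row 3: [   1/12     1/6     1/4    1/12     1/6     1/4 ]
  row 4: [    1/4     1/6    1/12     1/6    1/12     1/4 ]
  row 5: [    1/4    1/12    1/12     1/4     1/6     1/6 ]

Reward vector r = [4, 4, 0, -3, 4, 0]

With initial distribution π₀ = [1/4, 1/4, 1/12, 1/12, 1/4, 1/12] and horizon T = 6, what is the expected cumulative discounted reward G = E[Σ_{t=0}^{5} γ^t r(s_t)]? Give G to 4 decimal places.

t=0: π = [0.2500, 0.2500, 0.0833, 0.0833, 0.2500, 0.0833], E[r] = 2.7500, γ^t·E[r] = 2.750000, running G = 2.750000
t=1: π = [0.1667, 0.2014, 0.1181, 0.1250, 0.1389, 0.2500], E[r] = 1.6528, γ^t·E[r] = 1.487500, running G = 4.237500
t=2: π = [0.1719, 0.1765, 0.1209, 0.1464, 0.1580, 0.2263], E[r] = 1.5862, γ^t·E[r] = 1.284844, running G = 5.522344
t=3: π = [0.1718, 0.1768, 0.1224, 0.1443, 0.1590, 0.2257], E[r] = 1.5974, γ^t·E[r] = 1.164516, running G = 6.686859
t=4: π = [0.1720, 0.1769, 0.1221, 0.1444, 0.1591, 0.2255], E[r] = 1.5986, γ^t·E[r] = 1.048874, running G = 7.735733
t=5: π = [0.1719, 0.1769, 0.1221, 0.1444, 0.1590, 0.2256], E[r] = 1.5986, γ^t·E[r] = 0.943937, running G = 8.679670

G = 8.6797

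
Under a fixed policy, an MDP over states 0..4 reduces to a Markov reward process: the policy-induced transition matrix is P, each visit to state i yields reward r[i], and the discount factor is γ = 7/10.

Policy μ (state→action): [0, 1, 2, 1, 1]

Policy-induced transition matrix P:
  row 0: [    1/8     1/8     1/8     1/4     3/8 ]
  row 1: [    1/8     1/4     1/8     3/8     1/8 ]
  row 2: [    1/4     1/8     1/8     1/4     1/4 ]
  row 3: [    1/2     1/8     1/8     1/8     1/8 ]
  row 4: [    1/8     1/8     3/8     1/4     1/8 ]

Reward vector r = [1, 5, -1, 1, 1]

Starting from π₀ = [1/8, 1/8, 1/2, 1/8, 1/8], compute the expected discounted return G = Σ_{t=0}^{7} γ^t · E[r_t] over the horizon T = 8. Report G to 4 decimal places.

G = 3.1276

t=0: π = [0.1250, 0.1250, 0.5000, 0.1250, 0.1250], E[r] = 0.5000, γ^t·E[r] = 0.500000, running G = 0.500000
t=1: π = [0.2344, 0.1406, 0.1563, 0.2500, 0.2188], E[r] = 1.2500, γ^t·E[r] = 0.875000, running G = 1.375000
t=2: π = [0.2383, 0.1426, 0.1797, 0.2363, 0.2031], E[r] = 1.2109, γ^t·E[r] = 0.593359, running G = 1.968359
t=3: π = [0.2361, 0.1428, 0.1758, 0.2383, 0.2070], E[r] = 1.2197, γ^t·E[r] = 0.418366, running G = 2.386726
t=4: π = [0.2363, 0.1429, 0.1768, 0.2381, 0.2060], E[r] = 1.2179, γ^t·E[r] = 0.292417, running G = 2.679142
t=5: π = [0.2364, 0.1429, 0.1765, 0.2381, 0.2062], E[r] = 1.2184, γ^t·E[r] = 0.204781, running G = 2.883924
t=6: π = [0.2363, 0.1429, 0.1765, 0.2381, 0.2062], E[r] = 1.2183, γ^t·E[r] = 0.143336, running G = 3.027260
t=7: π = [0.2364, 0.1429, 0.1765, 0.2381, 0.2062], E[r] = 1.2184, γ^t·E[r] = 0.100336, running G = 3.127597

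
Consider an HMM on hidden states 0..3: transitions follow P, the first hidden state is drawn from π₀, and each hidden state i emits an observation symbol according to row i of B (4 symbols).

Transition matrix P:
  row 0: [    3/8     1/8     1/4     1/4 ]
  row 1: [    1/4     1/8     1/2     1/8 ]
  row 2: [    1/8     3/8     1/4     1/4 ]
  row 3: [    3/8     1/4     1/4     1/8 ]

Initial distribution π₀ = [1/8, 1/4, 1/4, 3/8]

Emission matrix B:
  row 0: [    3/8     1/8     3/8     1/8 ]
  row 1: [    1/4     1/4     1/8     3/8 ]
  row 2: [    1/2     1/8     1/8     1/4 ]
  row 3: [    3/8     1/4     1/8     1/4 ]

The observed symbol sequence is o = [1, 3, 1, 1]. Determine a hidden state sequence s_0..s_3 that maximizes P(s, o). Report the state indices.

t=0: δ = [1.562e-02, 6.250e-02, 3.125e-02, 9.375e-02]  (obs o_0=1)
t=1: δ = [4.395e-03, 8.789e-03, 7.812e-03, 2.930e-03]  ψ = [3, 3, 1, 3]  (obs o_1=3)
t=2: δ = [2.747e-04, 7.324e-04, 5.493e-04, 4.883e-04]  ψ = [1, 2, 1, 2]  (obs o_2=1)
t=3: δ = [2.289e-05, 5.150e-05, 4.578e-05, 3.433e-05]  ψ = [1, 2, 1, 2]  (obs o_3=1)
backtrack: best end state = 1; path = [3, 1, 2, 1]

path = [3, 1, 2, 1]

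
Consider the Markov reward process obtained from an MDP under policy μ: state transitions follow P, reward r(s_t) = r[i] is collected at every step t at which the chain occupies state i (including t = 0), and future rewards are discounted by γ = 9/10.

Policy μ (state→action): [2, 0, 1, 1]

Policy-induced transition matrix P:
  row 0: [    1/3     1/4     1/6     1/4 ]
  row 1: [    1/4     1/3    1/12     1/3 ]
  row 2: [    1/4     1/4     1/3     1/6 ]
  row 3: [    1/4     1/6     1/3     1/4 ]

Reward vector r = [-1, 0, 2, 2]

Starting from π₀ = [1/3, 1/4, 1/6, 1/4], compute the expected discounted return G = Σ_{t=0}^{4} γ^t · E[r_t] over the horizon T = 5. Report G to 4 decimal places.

G = 2.5972

t=0: π = [0.3333, 0.2500, 0.1667, 0.2500], E[r] = 0.5000, γ^t·E[r] = 0.500000, running G = 0.500000
t=1: π = [0.2778, 0.2500, 0.2153, 0.2569], E[r] = 0.6667, γ^t·E[r] = 0.600000, running G = 1.100000
t=2: π = [0.2731, 0.2494, 0.2245, 0.2529], E[r] = 0.6817, γ^t·E[r] = 0.552188, running G = 1.652188
t=3: π = [0.2728, 0.2497, 0.2255, 0.2521], E[r] = 0.6823, γ^t·E[r] = 0.497391, running G = 2.149578
t=4: π = [0.2727, 0.2498, 0.2254, 0.2520], E[r] = 0.6822, γ^t·E[r] = 0.447594, running G = 2.597172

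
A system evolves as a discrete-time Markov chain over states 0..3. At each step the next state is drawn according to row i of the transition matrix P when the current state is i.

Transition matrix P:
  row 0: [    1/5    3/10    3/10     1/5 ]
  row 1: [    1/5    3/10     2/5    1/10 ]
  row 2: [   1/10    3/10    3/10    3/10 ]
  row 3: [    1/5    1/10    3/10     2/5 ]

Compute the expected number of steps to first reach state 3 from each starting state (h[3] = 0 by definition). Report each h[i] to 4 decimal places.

First-step conditioning: h[3] = 0; for i ≠ 3, h[i] = 1 + Σ_k P[i][k]·h[k].
  h[0] = 1 + 1/5·h[0] + 3/10·h[1] + 3/10·h[2]
  h[1] = 1 + 1/5·h[0] + 3/10·h[1] + 2/5·h[2]
  h[2] = 1 + 1/10·h[0] + 3/10·h[1] + 3/10·h[2]
Solving the 3×3 linear system over states ≠ 3 gives exactly h = [1000/203, 1090/203, 900/203, 0] (h[3] = 0 is the target).

h = [4.9261, 5.3695, 4.4335, 0.0000]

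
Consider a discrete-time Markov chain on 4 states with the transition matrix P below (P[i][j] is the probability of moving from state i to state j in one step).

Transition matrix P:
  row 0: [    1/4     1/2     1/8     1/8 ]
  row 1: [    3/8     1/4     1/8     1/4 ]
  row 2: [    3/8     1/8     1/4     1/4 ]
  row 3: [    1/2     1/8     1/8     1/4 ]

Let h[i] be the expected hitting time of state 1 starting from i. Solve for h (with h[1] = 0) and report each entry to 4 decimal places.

First-step conditioning: h[1] = 0; for i ≠ 1, h[i] = 1 + Σ_k P[i][k]·h[k].
  h[0] = 1 + 1/4·h[0] + 1/8·h[2] + 1/8·h[3]
  h[2] = 1 + 3/8·h[0] + 1/4·h[2] + 1/4·h[3]
  h[3] = 1 + 1/2·h[0] + 1/8·h[2] + 1/4·h[3]
Solving the 3×3 linear system over states ≠ 1 gives exactly h = [392/151, 0, 584/151, 560/151] (h[1] = 0 is the target).

h = [2.5960, 0.0000, 3.8675, 3.7086]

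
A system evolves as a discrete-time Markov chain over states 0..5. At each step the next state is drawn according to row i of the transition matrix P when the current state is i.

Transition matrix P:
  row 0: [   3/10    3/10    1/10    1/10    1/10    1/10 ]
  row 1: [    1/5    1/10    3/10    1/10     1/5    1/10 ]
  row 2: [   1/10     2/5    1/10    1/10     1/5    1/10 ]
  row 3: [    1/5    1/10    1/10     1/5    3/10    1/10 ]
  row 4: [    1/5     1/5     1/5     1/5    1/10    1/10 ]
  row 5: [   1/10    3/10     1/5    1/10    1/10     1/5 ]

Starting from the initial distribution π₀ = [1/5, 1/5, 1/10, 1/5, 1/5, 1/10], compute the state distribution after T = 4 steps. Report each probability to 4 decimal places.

π = [0.1906, 0.2292, 0.1734, 0.1296, 0.1661, 0.1111]

t=0: π = [0.2000, 0.2000, 0.1000, 0.2000, 0.2000, 0.1000]
t=1: π = [0.2000, 0.2100, 0.1700, 0.1400, 0.1700, 0.1100]
t=2: π = [0.1920, 0.2300, 0.1700, 0.1310, 0.1660, 0.1110]
t=3: π = [0.1911, 0.2282, 0.1737, 0.1297, 0.1662, 0.1111]
t=4: π = [0.1906, 0.2292, 0.1734, 0.1296, 0.1661, 0.1111]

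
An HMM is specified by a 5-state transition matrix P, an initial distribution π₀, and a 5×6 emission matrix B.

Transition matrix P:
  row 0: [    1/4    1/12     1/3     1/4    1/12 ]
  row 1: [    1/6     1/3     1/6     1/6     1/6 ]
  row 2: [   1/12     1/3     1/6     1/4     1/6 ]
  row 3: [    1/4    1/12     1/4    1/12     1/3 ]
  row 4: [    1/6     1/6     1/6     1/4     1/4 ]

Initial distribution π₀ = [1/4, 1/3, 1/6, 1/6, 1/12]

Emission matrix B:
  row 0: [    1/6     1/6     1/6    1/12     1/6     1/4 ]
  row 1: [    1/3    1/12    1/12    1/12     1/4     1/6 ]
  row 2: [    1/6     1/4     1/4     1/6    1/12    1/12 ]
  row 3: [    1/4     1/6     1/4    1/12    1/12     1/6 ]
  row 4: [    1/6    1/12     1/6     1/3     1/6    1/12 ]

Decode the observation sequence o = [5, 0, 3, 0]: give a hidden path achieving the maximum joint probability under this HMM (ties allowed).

t=0: δ = [6.250e-02, 5.556e-02, 1.389e-02, 2.778e-02, 6.944e-03]  (obs o_0=5)
t=1: δ = [2.604e-03, 6.173e-03, 3.472e-03, 3.906e-03, 1.543e-03]  ψ = [0, 1, 0, 0, 1]  (obs o_1=0)
t=2: δ = [8.573e-05, 1.715e-04, 1.715e-04, 8.573e-05, 4.340e-04]  ψ = [1, 1, 1, 1, 3]  (obs o_2=3)
t=3: δ = [1.206e-05, 2.411e-05, 1.206e-05, 2.713e-05, 1.808e-05]  ψ = [4, 4, 4, 4, 4]  (obs o_3=0)
backtrack: best end state = 3; path = [0, 3, 4, 3]

path = [0, 3, 4, 3]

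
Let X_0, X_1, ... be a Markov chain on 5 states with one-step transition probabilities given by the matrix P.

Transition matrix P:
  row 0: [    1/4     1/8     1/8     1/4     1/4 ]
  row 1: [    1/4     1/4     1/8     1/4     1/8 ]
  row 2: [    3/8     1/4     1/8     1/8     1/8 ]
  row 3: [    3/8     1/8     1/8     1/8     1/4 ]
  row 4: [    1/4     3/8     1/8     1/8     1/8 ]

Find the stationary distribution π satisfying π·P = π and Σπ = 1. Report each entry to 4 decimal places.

π = [0.2891, 0.2135, 0.1250, 0.1878, 0.1846]

Balance equations π_j = Σ_i π_i·P[i][j]:
  π_0 = 1/4·π_0 + 1/4·π_1 + 3/8·π_2 + 3/8·π_3 + 1/4·π_4
  π_1 = 1/8·π_0 + 1/4·π_1 + 1/4·π_2 + 1/8·π_3 + 3/8·π_4
  π_2 = 1/8·π_0 + 1/8·π_1 + 1/8·π_2 + 1/8·π_3 + 1/8·π_4
  π_3 = 1/4·π_0 + 1/4·π_1 + 1/8·π_2 + 1/8·π_3 + 1/8·π_4
  normalize: π_0 + π_1 + π_2 + π_3 + π_4 = 1
Solving the linear system gives exactly π = [451/1560, 111/520, 1/8, 293/1560, 12/65].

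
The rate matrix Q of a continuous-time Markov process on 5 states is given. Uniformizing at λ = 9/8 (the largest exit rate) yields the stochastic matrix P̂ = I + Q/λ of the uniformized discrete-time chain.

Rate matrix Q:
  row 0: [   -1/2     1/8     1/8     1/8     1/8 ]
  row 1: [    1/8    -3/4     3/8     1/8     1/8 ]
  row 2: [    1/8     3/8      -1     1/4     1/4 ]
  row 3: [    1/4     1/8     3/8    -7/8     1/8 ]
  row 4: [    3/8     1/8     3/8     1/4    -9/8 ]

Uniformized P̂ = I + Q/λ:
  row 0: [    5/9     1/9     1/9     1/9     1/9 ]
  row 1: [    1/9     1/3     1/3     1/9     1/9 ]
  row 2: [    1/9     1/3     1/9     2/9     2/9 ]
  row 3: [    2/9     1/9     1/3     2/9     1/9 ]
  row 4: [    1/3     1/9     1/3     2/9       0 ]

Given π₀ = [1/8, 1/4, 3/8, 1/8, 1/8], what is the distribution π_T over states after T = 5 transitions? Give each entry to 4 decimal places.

π = [0.2804, 0.2070, 0.2220, 0.1683, 0.1224]

t=0: π = [0.1250, 0.2500, 0.3750, 0.1250, 0.1250]
t=1: π = [0.2083, 0.2500, 0.2222, 0.1806, 0.1389]
t=2: π = [0.2546, 0.2160, 0.2377, 0.1713, 0.1204]
t=3: π = [0.2701, 0.2119, 0.2239, 0.1699, 0.1241]
t=4: π = [0.2776, 0.2080, 0.2236, 0.1687, 0.1222]
t=5: π = [0.2804, 0.2070, 0.2220, 0.1683, 0.1224]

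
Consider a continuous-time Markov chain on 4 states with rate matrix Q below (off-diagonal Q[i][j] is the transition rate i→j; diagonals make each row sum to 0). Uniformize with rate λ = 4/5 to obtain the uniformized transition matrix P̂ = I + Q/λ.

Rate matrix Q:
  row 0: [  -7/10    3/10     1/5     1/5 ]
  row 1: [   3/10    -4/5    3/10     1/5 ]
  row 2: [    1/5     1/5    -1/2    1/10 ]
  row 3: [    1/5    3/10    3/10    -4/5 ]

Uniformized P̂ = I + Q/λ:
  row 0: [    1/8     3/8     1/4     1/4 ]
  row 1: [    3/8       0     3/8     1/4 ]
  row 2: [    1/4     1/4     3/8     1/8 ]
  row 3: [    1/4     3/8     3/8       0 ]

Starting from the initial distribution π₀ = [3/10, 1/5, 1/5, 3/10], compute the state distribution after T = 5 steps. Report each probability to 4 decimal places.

π = [0.2488, 0.2420, 0.3438, 0.1655]

t=0: π = [0.3000, 0.2000, 0.2000, 0.3000]
t=1: π = [0.2375, 0.2750, 0.3375, 0.1500]
t=2: π = [0.2547, 0.2297, 0.3453, 0.1703]
t=3: π = [0.2469, 0.2457, 0.3432, 0.1643]
t=4: π = [0.2499, 0.2400, 0.3441, 0.1660]
t=5: π = [0.2488, 0.2420, 0.3438, 0.1655]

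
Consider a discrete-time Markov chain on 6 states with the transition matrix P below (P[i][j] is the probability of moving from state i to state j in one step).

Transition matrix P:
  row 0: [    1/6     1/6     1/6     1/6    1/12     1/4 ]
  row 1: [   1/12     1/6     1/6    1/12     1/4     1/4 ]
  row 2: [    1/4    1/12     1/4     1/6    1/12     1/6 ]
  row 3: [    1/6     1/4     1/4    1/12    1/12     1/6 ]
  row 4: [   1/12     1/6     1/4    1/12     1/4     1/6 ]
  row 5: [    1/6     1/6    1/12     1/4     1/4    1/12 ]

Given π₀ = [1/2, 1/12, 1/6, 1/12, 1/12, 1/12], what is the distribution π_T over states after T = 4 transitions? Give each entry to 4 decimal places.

π = [0.1552, 0.1623, 0.1937, 0.1422, 0.1683, 0.1783]

t=0: π = [0.5000, 0.0833, 0.1667, 0.0833, 0.0833, 0.0833]
t=1: π = [0.1667, 0.1597, 0.1875, 0.1528, 0.1250, 0.2083]
t=2: π = [0.1586, 0.1638, 0.1881, 0.1476, 0.1655, 0.1765]
t=3: π = [0.1549, 0.1633, 0.1937, 0.1416, 0.1676, 0.1788]
t=4: π = [0.1552, 0.1623, 0.1937, 0.1422, 0.1683, 0.1783]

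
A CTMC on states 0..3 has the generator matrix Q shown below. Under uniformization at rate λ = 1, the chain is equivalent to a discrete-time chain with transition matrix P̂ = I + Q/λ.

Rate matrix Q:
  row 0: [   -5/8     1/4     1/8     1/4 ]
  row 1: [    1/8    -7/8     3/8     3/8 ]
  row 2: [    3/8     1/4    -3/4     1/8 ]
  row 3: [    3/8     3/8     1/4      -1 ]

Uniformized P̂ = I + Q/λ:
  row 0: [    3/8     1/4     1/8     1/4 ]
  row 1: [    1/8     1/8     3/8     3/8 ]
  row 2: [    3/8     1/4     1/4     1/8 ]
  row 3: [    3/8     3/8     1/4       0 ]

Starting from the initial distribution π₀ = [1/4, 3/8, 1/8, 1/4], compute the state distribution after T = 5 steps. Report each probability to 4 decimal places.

t=0: π = [0.2500, 0.3750, 0.1250, 0.2500]
t=1: π = [0.2813, 0.2344, 0.2656, 0.2188]
t=2: π = [0.3164, 0.2480, 0.2441, 0.1914]
t=3: π = [0.3130, 0.2429, 0.2415, 0.2026]
t=4: π = [0.3143, 0.2450, 0.2412, 0.1995]
t=5: π = [0.3138, 0.2443, 0.2413, 0.2006]

π = [0.3138, 0.2443, 0.2413, 0.2006]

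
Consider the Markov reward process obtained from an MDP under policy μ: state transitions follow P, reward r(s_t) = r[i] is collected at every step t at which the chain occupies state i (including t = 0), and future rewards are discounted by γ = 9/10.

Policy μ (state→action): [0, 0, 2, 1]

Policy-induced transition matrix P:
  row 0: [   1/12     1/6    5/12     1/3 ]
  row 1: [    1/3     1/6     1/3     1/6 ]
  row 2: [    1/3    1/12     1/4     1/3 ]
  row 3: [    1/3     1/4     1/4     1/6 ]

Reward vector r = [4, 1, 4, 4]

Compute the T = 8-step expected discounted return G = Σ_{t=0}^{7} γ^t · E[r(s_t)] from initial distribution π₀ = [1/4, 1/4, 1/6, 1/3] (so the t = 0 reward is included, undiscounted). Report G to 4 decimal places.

G = 19.6957

t=0: π = [0.2500, 0.2500, 0.1667, 0.3333], E[r] = 3.2500, γ^t·E[r] = 3.250000, running G = 3.250000
t=1: π = [0.2708, 0.1806, 0.3125, 0.2361], E[r] = 3.4583, γ^t·E[r] = 3.112500, running G = 6.362500
t=2: π = [0.2656, 0.1603, 0.3102, 0.2639], E[r] = 3.5191, γ^t·E[r] = 2.850469, running G = 9.212969
t=3: π = [0.2669, 0.1628, 0.3076, 0.2626], E[r] = 3.5116, γ^t·E[r] = 2.559938, running G = 11.772906
t=4: π = [0.2666, 0.1629, 0.3081, 0.2624], E[r] = 3.5112, γ^t·E[r] = 2.303730, running G = 14.076636
t=5: π = [0.2667, 0.1629, 0.3080, 0.2624], E[r] = 3.5114, γ^t·E[r] = 2.073451, running G = 16.150087
t=6: π = [0.2667, 0.1629, 0.3080, 0.2624], E[r] = 3.5114, γ^t·E[r] = 1.866098, running G = 18.016185
t=7: π = [0.2667, 0.1629, 0.3080, 0.2624], E[r] = 3.5114, γ^t·E[r] = 1.679488, running G = 19.695673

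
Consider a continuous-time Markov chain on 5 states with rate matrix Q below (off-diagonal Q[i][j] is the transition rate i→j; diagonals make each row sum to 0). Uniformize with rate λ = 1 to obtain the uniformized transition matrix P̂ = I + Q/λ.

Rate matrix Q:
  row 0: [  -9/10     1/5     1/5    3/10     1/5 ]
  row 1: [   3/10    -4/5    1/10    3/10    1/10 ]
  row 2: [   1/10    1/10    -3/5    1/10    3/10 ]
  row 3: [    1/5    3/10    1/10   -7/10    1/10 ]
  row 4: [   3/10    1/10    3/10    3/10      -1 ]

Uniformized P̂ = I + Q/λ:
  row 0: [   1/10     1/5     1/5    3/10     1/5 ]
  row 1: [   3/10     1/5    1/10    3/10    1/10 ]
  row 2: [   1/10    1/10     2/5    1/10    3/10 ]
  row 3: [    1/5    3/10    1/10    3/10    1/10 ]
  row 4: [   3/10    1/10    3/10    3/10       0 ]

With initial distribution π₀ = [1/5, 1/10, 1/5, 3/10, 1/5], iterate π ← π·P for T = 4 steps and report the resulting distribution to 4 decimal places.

t=0: π = [0.2000, 0.1000, 0.2000, 0.3000, 0.2000]
t=1: π = [0.1900, 0.1900, 0.2200, 0.2600, 0.1400]
t=2: π = [0.1920, 0.1900, 0.2130, 0.2560, 0.1490]
t=3: π = [0.1934, 0.1894, 0.2129, 0.2574, 0.1469]
t=4: π = [0.1930, 0.1898, 0.2126, 0.2574, 0.1472]

π = [0.1930, 0.1898, 0.2126, 0.2574, 0.1472]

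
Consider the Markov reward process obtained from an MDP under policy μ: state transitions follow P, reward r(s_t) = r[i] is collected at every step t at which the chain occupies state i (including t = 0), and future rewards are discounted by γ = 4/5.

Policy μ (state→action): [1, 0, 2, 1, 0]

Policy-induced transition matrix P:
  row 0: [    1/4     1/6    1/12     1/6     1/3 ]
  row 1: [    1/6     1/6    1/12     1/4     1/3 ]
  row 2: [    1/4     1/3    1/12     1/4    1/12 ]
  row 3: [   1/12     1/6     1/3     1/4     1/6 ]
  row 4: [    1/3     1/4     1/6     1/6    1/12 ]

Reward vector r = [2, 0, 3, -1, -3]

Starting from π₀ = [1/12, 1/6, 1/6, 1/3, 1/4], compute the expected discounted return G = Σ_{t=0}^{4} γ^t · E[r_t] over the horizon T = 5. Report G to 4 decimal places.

G = -0.1609

t=0: π = [0.0833, 0.1667, 0.1667, 0.3333, 0.2500], E[r] = -0.4167, γ^t·E[r] = -0.416667, running G = -0.416667
t=1: π = [0.2014, 0.2153, 0.1875, 0.2222, 0.1736], E[r] = 0.2222, γ^t·E[r] = 0.177778, running G = -0.238889
t=2: π = [0.2095, 0.2124, 0.1534, 0.2188, 0.2060], E[r] = 0.0422, γ^t·E[r] = 0.027037, running G = -0.211852
t=3: π = [0.2130, 0.2094, 0.1552, 0.2154, 0.2070], E[r] = 0.0551, γ^t·E[r] = 0.028222, running G = -0.183630
t=4: π = [0.2139, 0.2098, 0.1544, 0.2150, 0.2069], E[r] = 0.0555, γ^t·E[r] = 0.022716, running G = -0.160914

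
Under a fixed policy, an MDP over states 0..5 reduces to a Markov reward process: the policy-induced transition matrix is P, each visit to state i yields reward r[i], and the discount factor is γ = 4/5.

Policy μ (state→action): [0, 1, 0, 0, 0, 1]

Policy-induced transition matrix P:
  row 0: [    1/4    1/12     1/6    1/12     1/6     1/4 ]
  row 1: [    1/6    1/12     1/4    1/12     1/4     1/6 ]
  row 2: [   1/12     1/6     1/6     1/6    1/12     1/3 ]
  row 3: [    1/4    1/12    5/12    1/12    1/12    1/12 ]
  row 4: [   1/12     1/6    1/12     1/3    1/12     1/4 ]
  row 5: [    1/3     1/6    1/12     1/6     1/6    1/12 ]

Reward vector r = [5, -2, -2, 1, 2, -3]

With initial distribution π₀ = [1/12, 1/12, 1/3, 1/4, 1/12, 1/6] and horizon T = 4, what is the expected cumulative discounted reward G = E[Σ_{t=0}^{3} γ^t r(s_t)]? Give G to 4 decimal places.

G = -0.2469

t=0: π = [0.0833, 0.0833, 0.3333, 0.2500, 0.0833, 0.1667], E[r] = -0.5000, γ^t·E[r] = -0.500000, running G = -0.500000
t=1: π = [0.1875, 0.1319, 0.2153, 0.1458, 0.1181, 0.2014], E[r] = 0.0208, γ^t·E[r] = 0.016667, running G = -0.483333
t=2: π = [0.2002, 0.1279, 0.1875, 0.1476, 0.1377, 0.1991], E[r] = 0.1962, γ^t·E[r] = 0.125556, running G = -0.357778
t=3: π = [0.2017, 0.1270, 0.1861, 0.1500, 0.1379, 0.1972], E[r] = 0.2165, γ^t·E[r] = 0.110864, running G = -0.246914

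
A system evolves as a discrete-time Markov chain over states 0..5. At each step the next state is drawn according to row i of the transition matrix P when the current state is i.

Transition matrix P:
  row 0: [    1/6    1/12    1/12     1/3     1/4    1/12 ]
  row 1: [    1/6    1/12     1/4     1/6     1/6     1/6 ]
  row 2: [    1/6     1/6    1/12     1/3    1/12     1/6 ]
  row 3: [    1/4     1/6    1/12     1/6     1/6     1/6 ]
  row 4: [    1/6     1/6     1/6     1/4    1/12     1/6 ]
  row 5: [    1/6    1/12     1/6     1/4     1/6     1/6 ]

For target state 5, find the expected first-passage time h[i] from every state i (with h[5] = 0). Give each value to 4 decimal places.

First-step conditioning: h[5] = 0; for i ≠ 5, h[i] = 1 + Σ_k P[i][k]·h[k].
  h[0] = 1 + 1/6·h[0] + 1/12·h[1] + 1/12·h[2] + 1/3·h[3] + 1/4·h[4]
  h[1] = 1 + 1/6·h[0] + 1/12·h[1] + 1/4·h[2] + 1/6·h[3] + 1/6·h[4]
  h[2] = 1 + 1/6·h[0] + 1/6·h[1] + 1/12·h[2] + 1/3·h[3] + 1/12·h[4]
  h[3] = 1 + 1/4·h[0] + 1/6·h[1] + 1/12·h[2] + 1/6·h[3] + 1/6·h[4]
  h[4] = 1 + 1/6·h[0] + 1/6·h[1] + 1/6·h[2] + 1/4·h[3] + 1/12·h[4]
Solving the 5×5 linear system over states ≠ 5 gives exactly h = [114248/15925, 21072/3185, 21092/3185, 106084/15925, 105408/15925, 0] (h[5] = 0 is the target).

h = [7.1741, 6.6160, 6.6223, 6.6615, 6.6190, 0.0000]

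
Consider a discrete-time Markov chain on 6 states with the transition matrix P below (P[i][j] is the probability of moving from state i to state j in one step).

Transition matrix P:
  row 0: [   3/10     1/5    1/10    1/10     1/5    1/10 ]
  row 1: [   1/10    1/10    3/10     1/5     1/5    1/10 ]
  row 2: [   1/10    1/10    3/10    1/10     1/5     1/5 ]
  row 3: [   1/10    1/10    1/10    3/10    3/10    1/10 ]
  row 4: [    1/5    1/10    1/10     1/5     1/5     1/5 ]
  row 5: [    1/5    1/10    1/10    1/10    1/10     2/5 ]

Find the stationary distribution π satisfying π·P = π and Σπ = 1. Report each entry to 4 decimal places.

Balance equations π_j = Σ_i π_i·P[i][j]:
  π_0 = 3/10·π_0 + 1/10·π_1 + 1/10·π_2 + 1/10·π_3 + 1/5·π_4 + 1/5·π_5
  π_1 = 1/5·π_0 + 1/10·π_1 + 1/10·π_2 + 1/10·π_3 + 1/10·π_4 + 1/10·π_5
  π_2 = 1/10·π_0 + 3/10·π_1 + 3/10·π_2 + 1/10·π_3 + 1/10·π_4 + 1/10·π_5
  π_3 = 1/10·π_0 + 1/5·π_1 + 1/10·π_2 + 3/10·π_3 + 1/5·π_4 + 1/10·π_5
  π_4 = 1/5·π_0 + 1/5·π_1 + 1/5·π_2 + 3/10·π_3 + 1/5·π_4 + 1/10·π_5
  normalize: π_0 + π_1 + π_2 + π_3 + π_4 + π_5 = 1
Solving the linear system gives exactly π = [4454/25631, 6017/51262, 3956/25631, 8423/51262, 10105/51262, 9897/51262].

π = [0.1738, 0.1174, 0.1543, 0.1643, 0.1971, 0.1931]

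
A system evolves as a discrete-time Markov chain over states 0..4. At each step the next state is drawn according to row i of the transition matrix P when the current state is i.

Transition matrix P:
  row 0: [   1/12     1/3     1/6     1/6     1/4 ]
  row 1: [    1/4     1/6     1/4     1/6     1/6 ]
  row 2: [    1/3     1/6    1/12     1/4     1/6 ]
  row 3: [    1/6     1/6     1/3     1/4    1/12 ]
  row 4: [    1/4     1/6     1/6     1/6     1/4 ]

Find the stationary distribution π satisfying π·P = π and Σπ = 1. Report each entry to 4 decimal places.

Balance equations π_j = Σ_i π_i·P[i][j]:
  π_0 = 1/12·π_0 + 1/4·π_1 + 1/3·π_2 + 1/6·π_3 + 1/4·π_4
  π_1 = 1/3·π_0 + 1/6·π_1 + 1/6·π_2 + 1/6·π_3 + 1/6·π_4
  π_2 = 1/6·π_0 + 1/4·π_1 + 1/12·π_2 + 1/3·π_3 + 1/6·π_4
  π_3 = 1/6·π_0 + 1/6·π_1 + 1/4·π_2 + 1/4·π_3 + 1/6·π_4
  normalize: π_0 + π_1 + π_2 + π_3 + π_4 = 1
Solving the linear system gives exactly π = [1268/5917, 2395/11834, 2369/11834, 2367/11834, 2167/11834].

π = [0.2143, 0.2024, 0.2002, 0.2000, 0.1831]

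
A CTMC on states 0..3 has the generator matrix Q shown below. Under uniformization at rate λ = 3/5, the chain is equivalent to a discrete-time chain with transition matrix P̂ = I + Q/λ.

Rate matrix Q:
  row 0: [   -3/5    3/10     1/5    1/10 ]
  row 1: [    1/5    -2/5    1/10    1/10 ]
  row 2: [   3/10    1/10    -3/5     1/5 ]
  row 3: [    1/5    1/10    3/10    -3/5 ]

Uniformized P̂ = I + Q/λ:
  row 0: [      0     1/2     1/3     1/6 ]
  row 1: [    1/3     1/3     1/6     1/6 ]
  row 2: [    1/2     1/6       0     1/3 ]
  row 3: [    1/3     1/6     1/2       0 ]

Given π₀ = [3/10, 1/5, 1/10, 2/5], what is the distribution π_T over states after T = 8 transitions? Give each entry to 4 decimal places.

t=0: π = [0.3000, 0.2000, 0.1000, 0.4000]
t=1: π = [0.2500, 0.3000, 0.3333, 0.1167]
t=2: π = [0.3056, 0.3000, 0.1917, 0.2028]
t=3: π = [0.2634, 0.3185, 0.2532, 0.1648]
t=4: π = [0.2877, 0.3076, 0.2233, 0.1814]
t=5: π = [0.2746, 0.3138, 0.2379, 0.1736]
t=6: π = [0.2814, 0.3105, 0.2307, 0.1774]
t=7: π = [0.2780, 0.3122, 0.2342, 0.1756]
t=8: π = [0.2797, 0.3114, 0.2325, 0.1764]

π = [0.2797, 0.3114, 0.2325, 0.1764]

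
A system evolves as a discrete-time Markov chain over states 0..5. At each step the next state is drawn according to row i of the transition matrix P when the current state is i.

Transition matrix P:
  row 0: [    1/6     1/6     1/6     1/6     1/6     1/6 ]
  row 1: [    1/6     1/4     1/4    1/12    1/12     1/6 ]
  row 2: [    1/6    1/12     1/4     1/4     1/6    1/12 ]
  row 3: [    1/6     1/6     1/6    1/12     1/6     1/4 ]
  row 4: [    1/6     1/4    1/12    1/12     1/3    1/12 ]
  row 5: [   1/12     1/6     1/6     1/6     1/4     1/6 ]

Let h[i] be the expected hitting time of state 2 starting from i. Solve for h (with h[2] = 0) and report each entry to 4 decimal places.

First-step conditioning: h[2] = 0; for i ≠ 2, h[i] = 1 + Σ_k P[i][k]·h[k].
  h[0] = 1 + 1/6·h[0] + 1/6·h[1] + 1/6·h[3] + 1/6·h[4] + 1/6·h[5]
  h[1] = 1 + 1/6·h[0] + 1/4·h[1] + 1/12·h[3] + 1/12·h[4] + 1/6·h[5]
  h[3] = 1 + 1/6·h[0] + 1/6·h[1] + 1/12·h[3] + 1/6·h[4] + 1/4·h[5]
  h[4] = 1 + 1/6·h[0] + 1/4·h[1] + 1/12·h[3] + 1/3·h[4] + 1/12·h[5]
  h[5] = 1 + 1/12·h[0] + 1/6·h[1] + 1/6·h[3] + 1/4·h[4] + 1/6·h[5]
Solving the 5×5 linear system over states ≠ 2 gives exactly h = [17471/2917, 15740/2917, 0, 17481/2917, 19031/2917, 17601/2917] (h[2] = 0 is the target).

h = [5.9894, 5.3960, 0.0000, 5.9928, 6.5242, 6.0339]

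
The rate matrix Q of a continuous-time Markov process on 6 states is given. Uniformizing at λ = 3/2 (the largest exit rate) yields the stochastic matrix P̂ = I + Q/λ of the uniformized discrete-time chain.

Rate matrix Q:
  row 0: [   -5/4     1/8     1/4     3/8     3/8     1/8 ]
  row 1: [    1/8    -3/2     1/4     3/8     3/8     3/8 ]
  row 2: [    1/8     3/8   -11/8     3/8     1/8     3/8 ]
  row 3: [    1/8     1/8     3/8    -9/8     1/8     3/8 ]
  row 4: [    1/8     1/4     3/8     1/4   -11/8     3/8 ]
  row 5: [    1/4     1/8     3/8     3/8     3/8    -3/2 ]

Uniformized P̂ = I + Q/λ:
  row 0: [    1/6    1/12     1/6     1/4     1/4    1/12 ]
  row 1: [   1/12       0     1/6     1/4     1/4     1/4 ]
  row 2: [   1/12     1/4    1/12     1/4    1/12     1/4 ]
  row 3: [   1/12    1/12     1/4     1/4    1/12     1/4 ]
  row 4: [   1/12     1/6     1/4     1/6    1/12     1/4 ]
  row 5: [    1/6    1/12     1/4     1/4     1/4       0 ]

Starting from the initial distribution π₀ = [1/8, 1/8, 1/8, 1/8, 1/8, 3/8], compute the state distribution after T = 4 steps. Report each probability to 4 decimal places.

t=0: π = [0.1250, 0.1250, 0.1250, 0.1250, 0.1250, 0.3750]
t=1: π = [0.1250, 0.1042, 0.2083, 0.2396, 0.1875, 0.1354]
t=2: π = [0.1050, 0.1250, 0.1962, 0.2344, 0.1441, 0.1953]
t=3: π = [0.1084, 0.1176, 0.1981, 0.2380, 0.1542, 0.1837]
t=4: π = [0.1077, 0.1194, 0.1981, 0.2371, 0.1516, 0.1860]

π = [0.1077, 0.1194, 0.1981, 0.2371, 0.1516, 0.1860]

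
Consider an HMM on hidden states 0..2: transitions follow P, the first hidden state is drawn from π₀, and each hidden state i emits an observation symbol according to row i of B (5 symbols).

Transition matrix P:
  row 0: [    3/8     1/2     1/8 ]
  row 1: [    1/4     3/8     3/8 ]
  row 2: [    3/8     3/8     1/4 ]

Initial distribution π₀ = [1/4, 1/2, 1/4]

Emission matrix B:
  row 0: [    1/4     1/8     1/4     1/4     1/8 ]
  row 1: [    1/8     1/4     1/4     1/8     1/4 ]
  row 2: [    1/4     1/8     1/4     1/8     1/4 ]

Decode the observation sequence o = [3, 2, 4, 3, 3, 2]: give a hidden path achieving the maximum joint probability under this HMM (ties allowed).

path = [0, 1, 2, 0, 0, 1]

t=0: δ = [6.250e-02, 6.250e-02, 3.125e-02]  (obs o_0=3)
t=1: δ = [5.859e-03, 7.812e-03, 5.859e-03]  ψ = [0, 0, 1]  (obs o_1=2)
t=2: δ = [2.747e-04, 7.324e-04, 7.324e-04]  ψ = [0, 0, 1]  (obs o_2=4)
t=3: δ = [6.866e-05, 3.433e-05, 3.433e-05]  ψ = [2, 1, 1]  (obs o_3=3)
t=4: δ = [6.437e-06, 4.292e-06, 1.609e-06]  ψ = [0, 0, 1]  (obs o_4=3)
t=5: δ = [6.035e-07, 8.047e-07, 4.023e-07]  ψ = [0, 0, 1]  (obs o_5=2)
backtrack: best end state = 1; path = [0, 1, 2, 0, 0, 1]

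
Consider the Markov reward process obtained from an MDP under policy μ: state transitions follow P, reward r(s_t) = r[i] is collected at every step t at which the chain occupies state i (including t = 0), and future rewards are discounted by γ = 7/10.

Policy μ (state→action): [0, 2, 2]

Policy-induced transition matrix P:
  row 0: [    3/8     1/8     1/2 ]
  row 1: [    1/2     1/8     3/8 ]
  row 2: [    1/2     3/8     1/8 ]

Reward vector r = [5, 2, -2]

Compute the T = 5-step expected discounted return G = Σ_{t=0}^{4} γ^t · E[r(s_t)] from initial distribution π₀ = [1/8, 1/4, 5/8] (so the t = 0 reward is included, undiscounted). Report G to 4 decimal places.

t=0: π = [0.1250, 0.2500, 0.6250], E[r] = -0.1250, γ^t·E[r] = -0.125000, running G = -0.125000
t=1: π = [0.4844, 0.2813, 0.2344], E[r] = 2.5156, γ^t·E[r] = 1.760938, running G = 1.635938
t=2: π = [0.4395, 0.1836, 0.3770], E[r] = 1.8105, γ^t·E[r] = 0.887168, running G = 2.523105
t=3: π = [0.4451, 0.2192, 0.3357], E[r] = 1.9924, γ^t·E[r] = 0.683404, running G = 3.206510
t=4: π = [0.4444, 0.2089, 0.3467], E[r] = 1.9463, γ^t·E[r] = 0.467297, running G = 3.673806

G = 3.6738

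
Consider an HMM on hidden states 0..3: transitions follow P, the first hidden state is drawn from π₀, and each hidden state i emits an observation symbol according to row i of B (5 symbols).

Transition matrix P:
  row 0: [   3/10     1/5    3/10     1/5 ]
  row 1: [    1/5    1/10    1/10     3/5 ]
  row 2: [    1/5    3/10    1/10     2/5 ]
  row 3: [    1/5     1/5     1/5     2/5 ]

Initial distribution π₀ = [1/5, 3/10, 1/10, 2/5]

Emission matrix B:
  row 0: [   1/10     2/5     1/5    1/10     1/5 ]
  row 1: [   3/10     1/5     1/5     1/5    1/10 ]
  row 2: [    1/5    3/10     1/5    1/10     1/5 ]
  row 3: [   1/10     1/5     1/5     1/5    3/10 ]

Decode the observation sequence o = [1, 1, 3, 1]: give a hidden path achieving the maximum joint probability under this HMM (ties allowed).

t=0: δ = [8.000e-02, 6.000e-02, 3.000e-02, 8.000e-02]  (obs o_0=1)
t=1: δ = [9.600e-03, 3.200e-03, 7.200e-03, 7.200e-03]  ψ = [0, 0, 0, 1]  (obs o_1=1)
t=2: δ = [2.880e-04, 4.320e-04, 2.880e-04, 5.760e-04]  ψ = [0, 2, 0, 2]  (obs o_2=3)
t=3: δ = [4.608e-05, 2.304e-05, 3.456e-05, 5.184e-05]  ψ = [3, 3, 3, 1]  (obs o_3=1)
backtrack: best end state = 3; path = [0, 2, 1, 3]

path = [0, 2, 1, 3]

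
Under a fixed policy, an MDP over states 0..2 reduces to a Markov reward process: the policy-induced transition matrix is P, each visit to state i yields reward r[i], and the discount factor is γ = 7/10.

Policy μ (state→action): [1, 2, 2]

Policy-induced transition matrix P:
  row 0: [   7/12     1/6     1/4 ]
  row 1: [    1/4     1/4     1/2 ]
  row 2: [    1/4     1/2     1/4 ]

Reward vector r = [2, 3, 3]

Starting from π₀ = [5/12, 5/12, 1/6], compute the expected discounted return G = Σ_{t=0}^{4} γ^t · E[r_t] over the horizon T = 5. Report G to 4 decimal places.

G = 7.2251

t=0: π = [0.4167, 0.4167, 0.1667], E[r] = 2.5833, γ^t·E[r] = 2.583333, running G = 2.583333
t=1: π = [0.3889, 0.2569, 0.3542], E[r] = 2.6111, γ^t·E[r] = 1.827778, running G = 4.411111
t=2: π = [0.3796, 0.3061, 0.3142], E[r] = 2.6204, γ^t·E[r] = 1.283981, running G = 5.695093
t=3: π = [0.3765, 0.2969, 0.3265], E[r] = 2.6235, γ^t·E[r] = 0.899846, running G = 6.594938
t=4: π = [0.3755, 0.3003, 0.3242], E[r] = 2.6245, γ^t·E[r] = 0.630139, running G = 7.225077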